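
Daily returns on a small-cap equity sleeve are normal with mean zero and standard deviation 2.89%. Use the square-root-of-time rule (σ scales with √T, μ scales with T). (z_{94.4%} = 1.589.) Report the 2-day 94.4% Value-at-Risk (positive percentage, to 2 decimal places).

6.49%

σ_{2d} = 2.89% × √2 = 4.087%.
VaR = 1.589 × 4.087% = 6.494%.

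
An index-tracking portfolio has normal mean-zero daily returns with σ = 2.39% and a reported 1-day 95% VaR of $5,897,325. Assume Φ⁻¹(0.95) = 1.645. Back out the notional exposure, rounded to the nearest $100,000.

VaR as a fraction of value: z·σ = 1.645 × 2.39% = 3.93155%.
Position = $5,897,325 / 0.0393155 = $150,000,000.

$150,000,000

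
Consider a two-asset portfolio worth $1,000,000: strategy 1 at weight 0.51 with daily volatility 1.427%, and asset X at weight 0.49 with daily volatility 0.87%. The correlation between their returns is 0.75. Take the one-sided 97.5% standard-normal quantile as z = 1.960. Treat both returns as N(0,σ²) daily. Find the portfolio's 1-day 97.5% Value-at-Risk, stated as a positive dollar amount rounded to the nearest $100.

$21,300

σ_p² = 0.51²·1.427² + 0.49²·0.87² + 2·0.75·0.51·0.49·1.427·0.87 = 1.1768 (%²).
σ_p = √1.1768 = 1.085%.
VaR = 1.960 × 1.085% = 2.127%; on $1,000,000 that is $21,270.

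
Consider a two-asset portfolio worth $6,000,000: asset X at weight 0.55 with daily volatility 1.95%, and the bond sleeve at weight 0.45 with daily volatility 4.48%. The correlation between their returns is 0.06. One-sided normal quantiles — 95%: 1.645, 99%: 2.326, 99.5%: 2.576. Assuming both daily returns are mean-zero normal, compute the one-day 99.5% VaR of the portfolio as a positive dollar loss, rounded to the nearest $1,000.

σ_p² = 0.55²·1.95² + 0.45²·4.48² + 2·0.06·0.55·0.45·1.95·4.48 = 5.4740 (%²).
σ_p = √5.4740 = 2.340%.
VaR = 2.576 × 2.340% = 6.028%; on $6,000,000 that is $361,680.

$362,000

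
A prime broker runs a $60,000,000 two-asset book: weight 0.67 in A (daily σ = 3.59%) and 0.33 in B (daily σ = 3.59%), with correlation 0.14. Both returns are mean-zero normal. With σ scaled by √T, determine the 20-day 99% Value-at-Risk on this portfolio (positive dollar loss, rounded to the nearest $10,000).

σ_p = √(0.67²·3.59² + 0.33²·3.59² + 2·0.14·0.67·0.33·3.59·3.59) = 2.826%.
σ_{20d} = 2.826% × √20 = 12.638%.
z(99%) = 2.326.
VaR = 2.326 × 12.638% = 29.396%; on $60,000,000 that is $17,637,600.

$17,640,000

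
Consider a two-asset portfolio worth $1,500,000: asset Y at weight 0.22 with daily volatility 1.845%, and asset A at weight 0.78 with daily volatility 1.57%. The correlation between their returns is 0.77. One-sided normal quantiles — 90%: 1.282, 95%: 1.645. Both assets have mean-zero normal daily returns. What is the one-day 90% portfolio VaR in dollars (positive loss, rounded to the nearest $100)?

$30,000

σ_p² = 0.22²·1.845² + 0.78²·1.57² + 2·0.77·0.22·0.78·1.845·1.57 = 2.4299 (%²).
σ_p = √2.4299 = 1.559%.
VaR = 1.282 × 1.559% = 1.999%; on $1,500,000 that is $29,985.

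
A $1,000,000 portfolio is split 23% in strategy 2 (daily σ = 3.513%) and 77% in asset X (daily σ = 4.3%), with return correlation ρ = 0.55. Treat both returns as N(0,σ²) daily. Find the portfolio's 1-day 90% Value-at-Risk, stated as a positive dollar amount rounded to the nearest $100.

σ_p² = 0.23²·3.513² + 0.77²·4.3² + 2·0.55·0.23·0.77·3.513·4.3 = 14.5583 (%²).
σ_p = √14.5583 = 3.816%.
At 90%, z = 1.282.
VaR = 1.282 × 3.816% = 4.892%; on $1,000,000 that is $48,920.

$48,900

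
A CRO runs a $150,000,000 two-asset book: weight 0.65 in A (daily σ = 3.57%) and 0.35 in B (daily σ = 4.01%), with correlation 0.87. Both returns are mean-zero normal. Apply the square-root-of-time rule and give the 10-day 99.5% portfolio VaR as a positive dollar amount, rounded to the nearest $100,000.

σ_p = √(0.65²·3.57² + 0.35²·4.01² + 2·0.87·0.65·0.35·3.57·4.01) = 3.609%.
σ_{10d} = 3.609% × √10 = 11.413%.
z(99.5%) = 2.576.
VaR = 2.576 × 11.413% = 29.400%; on $150,000,000 that is $44,100,000.

$44,100,000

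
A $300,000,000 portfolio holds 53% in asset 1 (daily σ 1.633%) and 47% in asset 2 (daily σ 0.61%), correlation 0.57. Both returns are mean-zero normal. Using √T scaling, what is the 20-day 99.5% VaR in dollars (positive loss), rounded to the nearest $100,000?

$36,500,000

σ_p = √(0.53²·1.633² + 0.47²·0.61² + 2·0.57·0.53·0.47·1.633·0.61) = 1.056%.
σ_{20d} = 1.056% × √20 = 4.723%.
z(99.5%) = 2.576.
VaR = 2.576 × 4.723% = 12.166%; on $300,000,000 that is $36,498,000.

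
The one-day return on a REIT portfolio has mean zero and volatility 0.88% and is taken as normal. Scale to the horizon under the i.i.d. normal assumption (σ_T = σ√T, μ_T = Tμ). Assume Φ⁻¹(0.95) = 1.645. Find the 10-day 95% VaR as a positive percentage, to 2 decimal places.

σ_{10d} = 0.88% × √10 = 2.783%.
VaR = 1.645 × 2.783% = 4.578%.

4.58%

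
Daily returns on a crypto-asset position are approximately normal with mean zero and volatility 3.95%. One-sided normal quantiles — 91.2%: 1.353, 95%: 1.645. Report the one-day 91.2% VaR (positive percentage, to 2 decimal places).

VaR = z·σ = 1.353 × 3.95% = 5.344%.

5.34%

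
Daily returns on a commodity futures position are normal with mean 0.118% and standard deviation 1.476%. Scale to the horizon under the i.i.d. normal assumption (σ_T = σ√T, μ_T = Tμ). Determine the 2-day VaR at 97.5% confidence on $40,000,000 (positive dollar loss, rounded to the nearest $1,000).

$1,542,000

At 97.5%, z = 1.960.
σ_{2d} = 1.476% × √2 = 2.087%; μ_{2d} = 2 × 0.118% = 0.236%.
VaR = −(0.236%) + 1.960 × 2.087% = 3.855%.
On $40,000,000: 0.03855 × $40,000,000 = $1,542,000.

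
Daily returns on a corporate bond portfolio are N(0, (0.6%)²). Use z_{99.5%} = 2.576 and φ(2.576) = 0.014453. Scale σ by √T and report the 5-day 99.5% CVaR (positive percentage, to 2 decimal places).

3.88%

σ_{5d} = 0.6% × √5 = 1.342%.
ES multiplier = φ(z)/(1−α) = 0.014453/0.005 = 2.891.
ES = 1.342% × 2.891 = 3.880%.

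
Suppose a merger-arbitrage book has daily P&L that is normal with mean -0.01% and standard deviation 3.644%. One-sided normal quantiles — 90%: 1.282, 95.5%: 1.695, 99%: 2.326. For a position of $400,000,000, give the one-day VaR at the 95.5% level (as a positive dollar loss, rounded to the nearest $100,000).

VaR = −μ + z·σ = −(-0.01%) + 1.695 × 3.644% = 6.187%.
On $400,000,000: 0.06187 × $400,000,000 = $24,748,000.

$24,700,000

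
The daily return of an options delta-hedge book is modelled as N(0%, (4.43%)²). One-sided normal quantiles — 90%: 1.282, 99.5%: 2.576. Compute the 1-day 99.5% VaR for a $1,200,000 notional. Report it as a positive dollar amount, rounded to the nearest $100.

VaR = z·σ = 2.576 × 4.43% = 11.412%.
On $1,200,000: 0.11412 × $1,200,000 = $136,944.

$136,900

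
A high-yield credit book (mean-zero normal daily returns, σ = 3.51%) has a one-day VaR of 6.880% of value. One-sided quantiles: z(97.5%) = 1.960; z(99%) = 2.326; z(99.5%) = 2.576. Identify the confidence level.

97.5%

Implied z = VaR/σ = 6.880 / 3.51 = 1.960.
This matches z(97.5%) = 1.960.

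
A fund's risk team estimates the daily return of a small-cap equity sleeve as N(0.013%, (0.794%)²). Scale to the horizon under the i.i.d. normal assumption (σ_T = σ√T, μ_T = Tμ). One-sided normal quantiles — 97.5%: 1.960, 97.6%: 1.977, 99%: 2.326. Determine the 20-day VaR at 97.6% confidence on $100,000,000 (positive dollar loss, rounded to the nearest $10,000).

$6,760,000

σ_{20d} = 0.794% × √20 = 3.551%; μ_{20d} = 20 × 0.013% = 0.260%.
VaR = −(0.260%) + 1.977 × 3.551% = 6.760%.
On $100,000,000: 0.06760 × $100,000,000 = $6,760,000.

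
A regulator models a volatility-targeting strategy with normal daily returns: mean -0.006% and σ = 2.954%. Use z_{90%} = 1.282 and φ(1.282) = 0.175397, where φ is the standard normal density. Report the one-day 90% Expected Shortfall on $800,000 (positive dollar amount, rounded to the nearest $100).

Tail multiplier: φ(z)/(1−α) = 0.175397 / 0.1 = 1.754.
ES = −(-0.006%) + 2.954% × 1.754 = 5.187%.
On $800,000: 0.05187 × $800,000 = $41,496.

$41,500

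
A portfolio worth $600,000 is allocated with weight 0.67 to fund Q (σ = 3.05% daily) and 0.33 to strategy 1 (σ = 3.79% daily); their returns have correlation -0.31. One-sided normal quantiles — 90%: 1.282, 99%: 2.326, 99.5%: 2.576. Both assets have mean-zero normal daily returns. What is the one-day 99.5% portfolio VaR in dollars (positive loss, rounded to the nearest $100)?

$31,500

σ_p² = 0.67²·3.05² + 0.33²·3.79² + 2·-0.31·0.67·0.33·3.05·3.79 = 4.1555 (%²).
σ_p = √4.1555 = 2.039%.
VaR = 2.576 × 2.039% = 5.252%; on $600,000 that is $31,512.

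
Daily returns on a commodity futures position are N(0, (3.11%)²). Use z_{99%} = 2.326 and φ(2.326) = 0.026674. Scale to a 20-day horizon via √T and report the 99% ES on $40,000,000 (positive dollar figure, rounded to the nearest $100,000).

σ_{20d} = 3.11% × √20 = 13.908%.
ES multiplier = φ(z)/(1−α) = 0.026674/0.01 = 2.667.
ES = 13.908% × 2.667 = 37.093%; on $40,000,000: $14,837,200.

$14,800,000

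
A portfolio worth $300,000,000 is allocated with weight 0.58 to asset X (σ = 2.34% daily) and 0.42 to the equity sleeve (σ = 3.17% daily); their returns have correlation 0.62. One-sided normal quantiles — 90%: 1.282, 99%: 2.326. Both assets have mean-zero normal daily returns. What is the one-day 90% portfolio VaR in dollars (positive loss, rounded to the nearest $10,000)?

σ_p² = 0.58²·2.34² + 0.42²·3.17² + 2·0.62·0.58·0.42·2.34·3.17 = 5.8553 (%²).
σ_p = √5.8553 = 2.420%.
VaR = 1.282 × 2.420% = 3.102%; on $300,000,000 that is $9,306,000.

$9,310,000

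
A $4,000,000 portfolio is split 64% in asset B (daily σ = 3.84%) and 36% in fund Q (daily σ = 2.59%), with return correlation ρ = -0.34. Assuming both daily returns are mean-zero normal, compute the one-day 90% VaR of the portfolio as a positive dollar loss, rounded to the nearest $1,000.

$119,000

σ_p² = 0.64²·3.84² + 0.36²·2.59² + 2·-0.34·0.64·0.36·3.84·2.59 = 5.3510 (%²).
σ_p = √5.3510 = 2.313%.
At 90%, z = 1.282.
VaR = 1.282 × 2.313% = 2.965%; on $4,000,000 that is $118,600.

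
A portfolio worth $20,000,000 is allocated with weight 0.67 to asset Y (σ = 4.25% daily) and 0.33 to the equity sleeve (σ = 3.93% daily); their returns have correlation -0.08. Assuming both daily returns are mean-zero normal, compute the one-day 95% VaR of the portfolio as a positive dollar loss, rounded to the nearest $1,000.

$998,000

σ_p² = 0.67²·4.25² + 0.33²·3.93² + 2·-0.08·0.67·0.33·4.25·3.93 = 9.1993 (%²).
σ_p = √9.1993 = 3.033%.
At 95%, z = 1.645.
VaR = 1.645 × 3.033% = 4.989%; on $20,000,000 that is $997,800.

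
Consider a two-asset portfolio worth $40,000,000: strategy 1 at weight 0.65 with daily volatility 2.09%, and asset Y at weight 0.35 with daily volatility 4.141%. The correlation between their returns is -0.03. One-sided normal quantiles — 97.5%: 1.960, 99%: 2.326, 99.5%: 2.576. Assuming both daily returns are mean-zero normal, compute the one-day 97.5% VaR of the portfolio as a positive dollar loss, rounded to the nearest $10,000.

σ_p² = 0.65²·2.09² + 0.35²·4.141² + 2·-0.03·0.65·0.35·2.09·4.141 = 3.8280 (%²).
σ_p = √3.8280 = 1.957%.
VaR = 1.960 × 1.957% = 3.836%; on $40,000,000 that is $1,534,400.

$1,530,000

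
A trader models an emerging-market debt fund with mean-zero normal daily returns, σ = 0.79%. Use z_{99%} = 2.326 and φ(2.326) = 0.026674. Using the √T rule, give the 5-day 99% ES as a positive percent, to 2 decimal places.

σ_{5d} = 0.79% × √5 = 1.766%.
ES multiplier = φ(z)/(1−α) = 0.026674/0.01 = 2.667.
ES = 1.766% × 2.667 = 4.710%.

4.71%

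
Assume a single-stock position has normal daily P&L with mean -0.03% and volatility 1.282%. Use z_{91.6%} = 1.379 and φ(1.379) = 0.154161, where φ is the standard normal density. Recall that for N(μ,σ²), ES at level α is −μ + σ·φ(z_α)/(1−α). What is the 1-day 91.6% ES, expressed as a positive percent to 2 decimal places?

Tail multiplier: φ(z)/(1−α) = 0.154161 / 0.084 = 1.835.
ES = −(-0.03%) + 1.282% × 1.835 = 2.382%.

2.38%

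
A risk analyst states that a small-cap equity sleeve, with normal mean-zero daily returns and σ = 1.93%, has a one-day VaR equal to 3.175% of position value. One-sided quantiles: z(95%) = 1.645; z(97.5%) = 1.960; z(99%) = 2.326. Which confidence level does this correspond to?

95%

Implied z = VaR/σ = 3.175 / 1.93 = 1.645.
This matches z(95%) = 1.645.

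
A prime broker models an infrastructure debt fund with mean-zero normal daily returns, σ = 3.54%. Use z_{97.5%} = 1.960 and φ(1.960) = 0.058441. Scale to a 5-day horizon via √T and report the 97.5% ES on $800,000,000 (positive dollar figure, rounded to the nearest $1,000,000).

$148,000,000

σ_{5d} = 3.54% × √5 = 7.916%.
ES multiplier = φ(z)/(1−α) = 0.058441/0.025 = 2.338.
ES = 7.916% × 2.338 = 18.508%; on $800,000,000: $148,064,000.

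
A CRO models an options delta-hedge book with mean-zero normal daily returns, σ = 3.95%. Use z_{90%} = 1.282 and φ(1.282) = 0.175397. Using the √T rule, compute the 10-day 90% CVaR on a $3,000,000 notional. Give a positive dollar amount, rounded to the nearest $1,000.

$657,000

σ_{10d} = 3.95% × √10 = 12.491%.
ES multiplier = φ(z)/(1−α) = 0.175397/0.1 = 1.754.
ES = 12.491% × 1.754 = 21.909%; on $3,000,000: $657,270.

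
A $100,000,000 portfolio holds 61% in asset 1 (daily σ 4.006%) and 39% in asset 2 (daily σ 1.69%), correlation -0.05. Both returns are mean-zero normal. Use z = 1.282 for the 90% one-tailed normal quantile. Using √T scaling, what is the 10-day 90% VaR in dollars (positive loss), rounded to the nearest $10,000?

$10,130,000

σ_p = √(0.61²·4.006² + 0.39²·1.69² + 2·-0.05·0.61·0.39·4.006·1.69) = 2.499%.
σ_{10d} = 2.499% × √10 = 7.903%.
VaR = 1.282 × 7.903% = 10.132%; on $100,000,000 that is $10,132,000.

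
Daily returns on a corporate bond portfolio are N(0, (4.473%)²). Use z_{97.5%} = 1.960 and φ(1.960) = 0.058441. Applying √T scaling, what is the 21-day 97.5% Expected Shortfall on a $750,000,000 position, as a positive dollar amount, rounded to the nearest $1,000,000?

σ_{21d} = 4.473% × √21 = 20.498%.
ES multiplier = φ(z)/(1−α) = 0.058441/0.025 = 2.338.
ES = 20.498% × 2.338 = 47.924%; on $750,000,000: $359,430,000.

$359,000,000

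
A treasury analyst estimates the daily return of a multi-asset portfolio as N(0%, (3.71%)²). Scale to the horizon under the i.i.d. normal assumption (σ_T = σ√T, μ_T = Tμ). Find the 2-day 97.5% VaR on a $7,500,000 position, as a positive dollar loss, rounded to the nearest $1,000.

At 97.5%, z = 1.960.
σ_{2d} = 3.71% × √2 = 5.247%.
VaR = 1.960 × 5.247% = 10.284%.
On $7,500,000: 0.10284 × $7,500,000 = $771,300.

$771,000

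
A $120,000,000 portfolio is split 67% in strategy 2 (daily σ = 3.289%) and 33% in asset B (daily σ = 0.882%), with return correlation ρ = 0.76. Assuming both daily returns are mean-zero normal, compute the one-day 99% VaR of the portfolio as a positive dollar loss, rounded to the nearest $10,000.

σ_p² = 0.67²·3.289² + 0.33²·0.882² + 2·0.76·0.67·0.33·3.289·0.882 = 5.9156 (%²).
σ_p = √5.9156 = 2.432%.
At 99%, z = 2.326.
VaR = 2.326 × 2.432% = 5.657%; on $120,000,000 that is $6,788,400.

$6,790,000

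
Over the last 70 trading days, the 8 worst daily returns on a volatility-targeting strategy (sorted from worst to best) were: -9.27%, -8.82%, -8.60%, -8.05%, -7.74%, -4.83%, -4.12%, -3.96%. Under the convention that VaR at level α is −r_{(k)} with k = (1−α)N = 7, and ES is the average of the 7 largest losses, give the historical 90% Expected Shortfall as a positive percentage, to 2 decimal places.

The 7 worst returns sum to -51.43%.
ES = −(-51.43%) / 7 = 7.3471…% ≈ 7.35%.

7.35%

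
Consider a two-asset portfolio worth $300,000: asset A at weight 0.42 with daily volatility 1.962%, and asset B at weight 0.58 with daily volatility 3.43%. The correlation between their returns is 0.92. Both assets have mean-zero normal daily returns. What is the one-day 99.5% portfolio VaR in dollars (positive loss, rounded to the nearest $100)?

$21,400

σ_p² = 0.42²·1.962² + 0.58²·3.43² + 2·0.92·0.42·0.58·1.962·3.43 = 7.6531 (%²).
σ_p = √7.6531 = 2.766%.
At 99.5%, z = 2.576.
VaR = 2.576 × 2.766% = 7.125%; on $300,000 that is $21,375.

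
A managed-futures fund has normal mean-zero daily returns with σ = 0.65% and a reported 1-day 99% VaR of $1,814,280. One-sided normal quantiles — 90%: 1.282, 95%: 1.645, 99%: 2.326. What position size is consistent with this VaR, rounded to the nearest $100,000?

VaR as a fraction of value: z·σ = 2.326 × 0.65% = 1.5119%.
Position = $1,814,280 / 0.015119 = $120,000,000.

$120,000,000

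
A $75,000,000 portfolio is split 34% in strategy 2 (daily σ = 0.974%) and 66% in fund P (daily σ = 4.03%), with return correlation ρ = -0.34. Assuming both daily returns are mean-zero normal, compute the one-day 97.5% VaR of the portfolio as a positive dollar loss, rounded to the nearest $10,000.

$3,770,000

σ_p² = 0.34²·0.974² + 0.66²·4.03² + 2·-0.34·0.34·0.66·0.974·4.03 = 6.5852 (%²).
σ_p = √6.5852 = 2.566%.
At 97.5%, z = 1.960.
VaR = 1.960 × 2.566% = 5.029%; on $75,000,000 that is $3,771,750.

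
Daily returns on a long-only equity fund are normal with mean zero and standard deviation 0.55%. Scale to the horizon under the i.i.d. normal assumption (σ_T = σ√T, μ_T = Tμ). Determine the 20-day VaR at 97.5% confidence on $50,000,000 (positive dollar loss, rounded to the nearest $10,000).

At 97.5%, z = 1.960.
σ_{20d} = 0.55% × √20 = 2.460%.
VaR = 1.960 × 2.460% = 4.822%.
On $50,000,000: 0.04822 × $50,000,000 = $2,411,000.

$2,410,000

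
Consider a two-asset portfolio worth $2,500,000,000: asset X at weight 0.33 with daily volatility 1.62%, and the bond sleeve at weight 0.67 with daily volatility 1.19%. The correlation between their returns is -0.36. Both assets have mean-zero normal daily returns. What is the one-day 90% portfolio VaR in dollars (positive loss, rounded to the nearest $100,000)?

$25,100,000

σ_p² = 0.33²·1.62² + 0.67²·1.19² + 2·-0.36·0.33·0.67·1.62·1.19 = 0.6146 (%²).
σ_p = √0.6146 = 0.784%.
At 90%, z = 1.282.
VaR = 1.282 × 0.784% = 1.005%; on $2,500,000,000 that is $25,125,000.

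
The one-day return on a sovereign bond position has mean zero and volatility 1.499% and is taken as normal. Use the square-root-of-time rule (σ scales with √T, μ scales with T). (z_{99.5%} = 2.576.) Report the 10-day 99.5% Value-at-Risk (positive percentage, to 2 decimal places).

σ_{10d} = 1.499% × √10 = 4.740%.
VaR = 2.576 × 4.740% = 12.210%.

12.21%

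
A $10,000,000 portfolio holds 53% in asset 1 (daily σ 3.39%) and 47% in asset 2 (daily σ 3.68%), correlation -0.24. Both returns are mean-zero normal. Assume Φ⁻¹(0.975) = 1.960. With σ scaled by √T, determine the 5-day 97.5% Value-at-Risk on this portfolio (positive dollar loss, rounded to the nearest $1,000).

$953,000

σ_p = √(0.53²·3.39² + 0.47²·3.68² + 2·-0.24·0.53·0.47·3.39·3.68) = 2.174%.
σ_{5d} = 2.174% × √5 = 4.861%.
VaR = 1.960 × 4.861% = 9.528%; on $10,000,000 that is $952,800.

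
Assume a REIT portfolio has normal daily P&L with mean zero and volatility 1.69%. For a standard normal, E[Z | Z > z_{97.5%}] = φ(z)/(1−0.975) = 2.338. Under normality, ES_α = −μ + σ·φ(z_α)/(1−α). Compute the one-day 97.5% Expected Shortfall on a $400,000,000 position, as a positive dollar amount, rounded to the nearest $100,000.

$15,800,000

ES = 1.69% × 2.338 = 3.951%.
On $400,000,000: 0.03951 × $400,000,000 = $15,804,000.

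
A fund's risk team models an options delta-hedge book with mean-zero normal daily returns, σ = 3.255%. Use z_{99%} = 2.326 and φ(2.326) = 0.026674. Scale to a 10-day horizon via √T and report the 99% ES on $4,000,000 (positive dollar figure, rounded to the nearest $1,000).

σ_{10d} = 3.255% × √10 = 10.293%.
ES multiplier = φ(z)/(1−α) = 0.026674/0.01 = 2.667.
ES = 10.293% × 2.667 = 27.451%; on $4,000,000: $1,098,040.

$1,098,000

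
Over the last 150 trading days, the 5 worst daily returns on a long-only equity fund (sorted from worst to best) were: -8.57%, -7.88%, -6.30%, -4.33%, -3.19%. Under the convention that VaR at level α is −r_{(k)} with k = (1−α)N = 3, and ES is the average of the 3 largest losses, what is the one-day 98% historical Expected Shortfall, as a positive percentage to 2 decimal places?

The 3 worst returns sum to -22.75%.
ES = −(-22.75%) / 3 = 7.5833…% ≈ 7.58%.

7.58%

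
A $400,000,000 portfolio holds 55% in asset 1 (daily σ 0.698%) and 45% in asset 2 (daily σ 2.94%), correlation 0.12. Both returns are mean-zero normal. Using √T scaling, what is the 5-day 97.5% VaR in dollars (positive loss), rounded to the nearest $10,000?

σ_p = √(0.55²·0.698² + 0.45²·2.94² + 2·0.12·0.55·0.45·0.698·2.94) = 1.421%.
σ_{5d} = 1.421% × √5 = 3.177%.
z(97.5%) = 1.960.
VaR = 1.960 × 3.177% = 6.227%; on $400,000,000 that is $24,908,000.

$24,910,000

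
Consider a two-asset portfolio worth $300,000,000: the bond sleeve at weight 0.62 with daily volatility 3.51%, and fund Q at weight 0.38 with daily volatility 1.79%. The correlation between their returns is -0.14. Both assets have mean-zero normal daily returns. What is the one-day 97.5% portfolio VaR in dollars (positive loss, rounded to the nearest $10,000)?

$12,860,000

σ_p² = 0.62²·3.51² + 0.38²·1.79² + 2·-0.14·0.62·0.38·3.51·1.79 = 4.7840 (%²).
σ_p = √4.7840 = 2.187%.
At 97.5%, z = 1.960.
VaR = 1.960 × 2.187% = 4.287%; on $300,000,000 that is $12,861,000.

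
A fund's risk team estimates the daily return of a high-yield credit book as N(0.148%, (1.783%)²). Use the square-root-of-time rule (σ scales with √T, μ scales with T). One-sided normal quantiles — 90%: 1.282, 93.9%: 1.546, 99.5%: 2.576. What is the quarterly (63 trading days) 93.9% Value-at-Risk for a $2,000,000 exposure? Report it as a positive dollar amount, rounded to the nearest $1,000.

$251,000

σ_{63d} = 1.783% × √63 = 14.152%; μ_{63d} = 63 × 0.148% = 9.324%.
VaR = −(9.324%) + 1.546 × 14.152% = 12.555%.
On $2,000,000: 0.12555 × $2,000,000 = $251,100.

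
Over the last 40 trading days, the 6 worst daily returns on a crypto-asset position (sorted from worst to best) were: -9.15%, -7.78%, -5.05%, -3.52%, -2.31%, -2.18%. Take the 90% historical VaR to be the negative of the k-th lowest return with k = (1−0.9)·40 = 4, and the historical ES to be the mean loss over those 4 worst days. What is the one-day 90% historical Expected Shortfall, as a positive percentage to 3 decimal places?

The 4 worst returns sum to -25.50%.
ES = −(-25.50%) / 4 = 6.375%.

6.375%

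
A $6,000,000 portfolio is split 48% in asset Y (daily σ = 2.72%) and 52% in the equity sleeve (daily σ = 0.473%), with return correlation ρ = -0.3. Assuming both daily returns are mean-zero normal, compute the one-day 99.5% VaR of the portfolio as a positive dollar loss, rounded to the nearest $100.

σ_p² = 0.48²·2.72² + 0.52²·0.473² + 2·-0.3·0.48·0.52·2.72·0.473 = 1.5724 (%²).
σ_p = √1.5724 = 1.254%.
At 99.5%, z = 2.576.
VaR = 2.576 × 1.254% = 3.230%; on $6,000,000 that is $193,800.

$193,800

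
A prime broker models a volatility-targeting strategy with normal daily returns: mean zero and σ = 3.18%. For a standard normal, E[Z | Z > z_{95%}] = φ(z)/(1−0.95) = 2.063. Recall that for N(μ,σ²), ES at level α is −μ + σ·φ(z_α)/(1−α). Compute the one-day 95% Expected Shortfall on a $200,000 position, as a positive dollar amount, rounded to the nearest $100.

ES = 3.18% × 2.063 = 6.560%.
On $200,000: 0.06560 × $200,000 = $13,120.

$13,100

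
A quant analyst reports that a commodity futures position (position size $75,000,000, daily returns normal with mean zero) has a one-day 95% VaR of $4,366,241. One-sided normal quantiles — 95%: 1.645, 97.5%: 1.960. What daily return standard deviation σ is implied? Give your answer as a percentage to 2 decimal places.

VaR as a fraction: $4,366,241 / $75,000,000 = 5.822%.
σ = VaR / z = 5.822% / 1.645 = 3.539%.

3.54%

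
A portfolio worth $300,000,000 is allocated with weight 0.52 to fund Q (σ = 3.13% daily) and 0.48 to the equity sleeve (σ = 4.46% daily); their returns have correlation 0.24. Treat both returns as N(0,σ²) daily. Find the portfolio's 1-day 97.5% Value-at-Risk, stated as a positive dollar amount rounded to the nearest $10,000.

$17,550,000

σ_p² = 0.52²·3.13² + 0.48²·4.46² + 2·0.24·0.52·0.48·3.13·4.46 = 8.9046 (%²).
σ_p = √8.9046 = 2.984%.
At 97.5%, z = 1.960.
VaR = 1.960 × 2.984% = 5.849%; on $300,000,000 that is $17,547,000.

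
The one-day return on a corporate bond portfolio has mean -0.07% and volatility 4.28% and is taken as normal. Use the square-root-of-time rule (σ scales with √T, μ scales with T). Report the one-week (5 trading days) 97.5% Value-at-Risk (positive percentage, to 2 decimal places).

At 97.5%, z = 1.960.
σ_{5d} = 4.28% × √5 = 9.570%; μ_{5d} = 5 × -0.07% = -0.350%.
VaR = −(-0.350%) + 1.960 × 9.570% = 19.107%.

19.11%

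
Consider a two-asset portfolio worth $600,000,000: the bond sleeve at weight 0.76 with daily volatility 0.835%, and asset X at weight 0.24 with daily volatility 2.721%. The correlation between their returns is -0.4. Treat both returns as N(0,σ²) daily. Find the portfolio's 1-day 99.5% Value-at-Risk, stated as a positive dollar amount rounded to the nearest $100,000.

$10,900,000

σ_p² = 0.76²·0.835² + 0.24²·2.721² + 2·-0.4·0.76·0.24·0.835·2.721 = 0.4976 (%²).
σ_p = √0.4976 = 0.705%.
At 99.5%, z = 2.576.
VaR = 2.576 × 0.705% = 1.816%; on $600,000,000 that is $10,896,000.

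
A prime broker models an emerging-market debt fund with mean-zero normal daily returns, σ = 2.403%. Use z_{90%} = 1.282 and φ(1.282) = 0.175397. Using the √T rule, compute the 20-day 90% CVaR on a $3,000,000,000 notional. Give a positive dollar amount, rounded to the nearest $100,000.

σ_{20d} = 2.403% × √20 = 10.747%.
ES multiplier = φ(z)/(1−α) = 0.175397/0.1 = 1.754.
ES = 10.747% × 1.754 = 18.850%; on $3,000,000,000: $565,500,000.

$565,500,000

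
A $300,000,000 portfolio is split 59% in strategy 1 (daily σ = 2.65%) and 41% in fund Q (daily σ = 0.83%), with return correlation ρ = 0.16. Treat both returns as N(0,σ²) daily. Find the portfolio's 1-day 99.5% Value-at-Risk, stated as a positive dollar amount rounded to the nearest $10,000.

$12,770,000

σ_p² = 0.59²·2.65² + 0.41²·0.83² + 2·0.16·0.59·0.41·2.65·0.83 = 2.7306 (%²).
σ_p = √2.7306 = 1.652%.
At 99.5%, z = 2.576.
VaR = 2.576 × 1.652% = 4.256%; on $300,000,000 that is $12,768,000.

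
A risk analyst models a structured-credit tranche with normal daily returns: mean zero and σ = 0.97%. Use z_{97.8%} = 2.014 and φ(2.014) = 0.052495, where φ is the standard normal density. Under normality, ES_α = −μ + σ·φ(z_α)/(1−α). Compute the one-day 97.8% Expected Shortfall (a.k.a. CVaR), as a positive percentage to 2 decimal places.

2.31%

Tail multiplier: φ(z)/(1−α) = 0.052495 / 0.022 = 2.386.
ES = 0.97% × 2.386 = 2.314%.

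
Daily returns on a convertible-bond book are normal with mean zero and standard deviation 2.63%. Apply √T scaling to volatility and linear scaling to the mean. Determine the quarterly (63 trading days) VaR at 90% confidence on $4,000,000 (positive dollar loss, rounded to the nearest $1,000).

$1,070,000

At 90%, z = 1.282.
σ_{63d} = 2.63% × √63 = 20.875%.
VaR = 1.282 × 20.875% = 26.762%.
On $4,000,000: 0.26762 × $4,000,000 = $1,070,480.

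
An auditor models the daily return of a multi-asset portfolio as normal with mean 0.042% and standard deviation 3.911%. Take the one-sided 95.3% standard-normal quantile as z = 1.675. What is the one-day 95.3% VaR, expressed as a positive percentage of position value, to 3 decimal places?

6.509%

VaR = −μ + z·σ = −(0.042%) + 1.675 × 3.911% = 6.509%.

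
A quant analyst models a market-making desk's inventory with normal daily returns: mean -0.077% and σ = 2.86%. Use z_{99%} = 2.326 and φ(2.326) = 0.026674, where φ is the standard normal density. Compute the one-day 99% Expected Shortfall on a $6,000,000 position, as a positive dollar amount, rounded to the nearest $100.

Tail multiplier: φ(z)/(1−α) = 0.026674 / 0.01 = 2.667.
ES = −(-0.077%) + 2.86% × 2.667 = 7.705%.
On $6,000,000: 0.07705 × $6,000,000 = $462,300.

$462,300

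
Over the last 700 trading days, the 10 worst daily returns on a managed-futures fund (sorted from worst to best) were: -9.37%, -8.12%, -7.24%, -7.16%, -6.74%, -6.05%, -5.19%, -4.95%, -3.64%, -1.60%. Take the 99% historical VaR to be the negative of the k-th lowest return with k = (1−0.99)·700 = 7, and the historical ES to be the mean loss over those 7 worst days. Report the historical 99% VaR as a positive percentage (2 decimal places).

k = 7; the 7th lowest return is -5.19%, so VaR = 5.19%.

5.19%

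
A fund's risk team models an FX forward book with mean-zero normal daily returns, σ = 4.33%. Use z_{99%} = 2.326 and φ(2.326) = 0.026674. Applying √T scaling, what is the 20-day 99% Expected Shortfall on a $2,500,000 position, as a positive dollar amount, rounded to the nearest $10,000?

σ_{20d} = 4.33% × √20 = 19.364%.
ES multiplier = φ(z)/(1−α) = 0.026674/0.01 = 2.667.
ES = 19.364% × 2.667 = 51.644%; on $2,500,000: $1,291,100.

$1,290,000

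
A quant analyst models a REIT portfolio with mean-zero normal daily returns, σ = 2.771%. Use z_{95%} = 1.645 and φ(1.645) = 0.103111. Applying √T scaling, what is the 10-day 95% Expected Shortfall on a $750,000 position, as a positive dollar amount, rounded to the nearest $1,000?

$136,000

σ_{10d} = 2.771% × √10 = 8.763%.
ES multiplier = φ(z)/(1−α) = 0.103111/0.05 = 2.062.
ES = 8.763% × 2.062 = 18.069%; on $750,000: $135,518.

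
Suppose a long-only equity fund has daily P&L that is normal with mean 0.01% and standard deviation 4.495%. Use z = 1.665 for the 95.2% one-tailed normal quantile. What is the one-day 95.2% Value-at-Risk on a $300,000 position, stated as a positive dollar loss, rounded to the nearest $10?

$22,420

VaR = −μ + z·σ = −(0.01%) + 1.665 × 4.495% = 7.474%.
On $300,000: 0.07474 × $300,000 = $22,422.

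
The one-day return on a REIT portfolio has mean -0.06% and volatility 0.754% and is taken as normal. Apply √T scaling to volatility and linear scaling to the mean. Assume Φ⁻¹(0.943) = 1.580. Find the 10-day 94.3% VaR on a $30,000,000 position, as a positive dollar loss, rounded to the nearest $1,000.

σ_{10d} = 0.754% × √10 = 2.384%; μ_{10d} = 10 × -0.06% = -0.600%.
VaR = −(-0.600%) + 1.580 × 2.384% = 4.367%.
On $30,000,000: 0.04367 × $30,000,000 = $1,310,100.

$1,310,000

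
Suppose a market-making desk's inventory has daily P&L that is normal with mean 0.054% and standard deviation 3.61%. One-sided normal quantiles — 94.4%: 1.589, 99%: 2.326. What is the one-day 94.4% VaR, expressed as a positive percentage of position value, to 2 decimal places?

VaR = −μ + z·σ = −(0.054%) + 1.589 × 3.61% = 5.682%.

5.68%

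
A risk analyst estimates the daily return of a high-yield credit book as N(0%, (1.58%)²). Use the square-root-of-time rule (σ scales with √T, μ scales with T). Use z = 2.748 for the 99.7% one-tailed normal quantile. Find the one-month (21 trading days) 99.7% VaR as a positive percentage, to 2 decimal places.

σ_{21d} = 1.58% × √21 = 7.240%.
VaR = 2.748 × 7.240% = 19.896%.

19.90%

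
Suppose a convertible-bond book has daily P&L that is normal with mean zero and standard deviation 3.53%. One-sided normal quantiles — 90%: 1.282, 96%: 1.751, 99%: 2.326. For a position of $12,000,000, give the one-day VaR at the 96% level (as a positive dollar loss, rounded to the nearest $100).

VaR = z·σ = 1.751 × 3.53% = 6.181%.
On $12,000,000: 0.06181 × $12,000,000 = $741,720.

$741,700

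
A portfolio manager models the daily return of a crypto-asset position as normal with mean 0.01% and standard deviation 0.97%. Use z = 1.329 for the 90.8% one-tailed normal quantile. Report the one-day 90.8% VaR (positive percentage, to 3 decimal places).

1.279%

VaR = −μ + z·σ = −(0.01%) + 1.329 × 0.97% = 1.279%.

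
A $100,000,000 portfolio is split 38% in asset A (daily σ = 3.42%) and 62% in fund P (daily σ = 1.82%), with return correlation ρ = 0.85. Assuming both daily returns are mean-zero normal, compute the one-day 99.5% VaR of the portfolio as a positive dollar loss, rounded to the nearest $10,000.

$6,020,000

σ_p² = 0.38²·3.42² + 0.62²·1.82² + 2·0.85·0.38·0.62·3.42·1.82 = 5.4552 (%²).
σ_p = √5.4552 = 2.336%.
At 99.5%, z = 2.576.
VaR = 2.576 × 2.336% = 6.018%; on $100,000,000 that is $6,018,000.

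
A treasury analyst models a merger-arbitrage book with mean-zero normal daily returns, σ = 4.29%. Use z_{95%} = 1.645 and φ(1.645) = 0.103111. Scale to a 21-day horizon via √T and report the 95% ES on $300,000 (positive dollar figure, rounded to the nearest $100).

$121,600

σ_{21d} = 4.29% × √21 = 19.659%.
ES multiplier = φ(z)/(1−α) = 0.103111/0.05 = 2.062.
ES = 19.659% × 2.062 = 40.537%; on $300,000: $121,611.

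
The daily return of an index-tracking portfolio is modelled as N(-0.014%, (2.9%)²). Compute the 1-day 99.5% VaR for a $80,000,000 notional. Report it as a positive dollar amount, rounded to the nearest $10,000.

$5,990,000

At 99.5% one-sided, z = 2.576.
VaR = −μ + z·σ = −(-0.014%) + 2.576 × 2.9% = 7.484%.
On $80,000,000: 0.07484 × $80,000,000 = $5,987,200.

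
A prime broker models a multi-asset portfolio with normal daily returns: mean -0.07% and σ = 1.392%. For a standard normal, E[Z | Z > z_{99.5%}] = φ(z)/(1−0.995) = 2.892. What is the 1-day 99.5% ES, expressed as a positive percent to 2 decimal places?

4.10%

ES = −(-0.07%) + 1.392% × 2.892 = 4.096%.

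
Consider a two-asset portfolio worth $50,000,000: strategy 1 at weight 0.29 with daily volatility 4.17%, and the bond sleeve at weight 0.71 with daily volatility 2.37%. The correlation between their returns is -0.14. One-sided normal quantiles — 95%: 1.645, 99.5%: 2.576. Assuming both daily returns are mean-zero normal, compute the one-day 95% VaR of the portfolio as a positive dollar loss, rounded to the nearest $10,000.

σ_p² = 0.29²·4.17² + 0.71²·2.37² + 2·-0.14·0.29·0.71·4.17·2.37 = 3.7241 (%²).
σ_p = √3.7241 = 1.930%.
VaR = 1.645 × 1.930% = 3.175%; on $50,000,000 that is $1,587,500.

$1,590,000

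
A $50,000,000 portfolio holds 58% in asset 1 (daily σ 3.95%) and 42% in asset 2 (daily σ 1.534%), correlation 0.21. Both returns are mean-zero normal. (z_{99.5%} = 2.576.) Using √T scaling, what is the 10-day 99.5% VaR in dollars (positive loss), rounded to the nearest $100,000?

σ_p = √(0.58²·3.95² + 0.42²·1.534² + 2·0.21·0.58·0.42·3.95·1.534) = 2.507%.
σ_{10d} = 2.507% × √10 = 7.928%.
VaR = 2.576 × 7.928% = 20.423%; on $50,000,000 that is $10,211,500.

$10,200,000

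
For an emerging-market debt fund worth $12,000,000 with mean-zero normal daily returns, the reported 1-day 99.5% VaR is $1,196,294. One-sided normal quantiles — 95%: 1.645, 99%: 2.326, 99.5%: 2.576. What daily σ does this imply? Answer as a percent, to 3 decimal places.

VaR as a fraction: $1,196,294 / $12,000,000 = 9.969%.
σ = VaR / z = 9.969% / 2.576 = 3.870%.

3.870%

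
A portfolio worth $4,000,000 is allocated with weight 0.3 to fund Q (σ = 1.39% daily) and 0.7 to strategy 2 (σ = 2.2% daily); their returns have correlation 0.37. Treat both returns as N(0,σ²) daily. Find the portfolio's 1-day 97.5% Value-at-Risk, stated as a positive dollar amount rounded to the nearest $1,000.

σ_p² = 0.3²·1.39² + 0.7²·2.2² + 2·0.37·0.3·0.7·1.39·2.2 = 3.0207 (%²).
σ_p = √3.0207 = 1.738%.
At 97.5%, z = 1.960.
VaR = 1.960 × 1.738% = 3.406%; on $4,000,000 that is $136,240.

$136,000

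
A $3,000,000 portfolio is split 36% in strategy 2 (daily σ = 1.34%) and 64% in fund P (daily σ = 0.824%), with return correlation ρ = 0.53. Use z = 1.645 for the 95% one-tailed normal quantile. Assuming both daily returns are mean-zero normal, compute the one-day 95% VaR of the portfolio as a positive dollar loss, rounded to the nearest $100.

$43,600

σ_p² = 0.36²·1.34² + 0.64²·0.824² + 2·0.53·0.36·0.64·1.34·0.824 = 0.7805 (%²).
σ_p = √0.7805 = 0.883%.
VaR = 1.645 × 0.883% = 1.453%; on $3,000,000 that is $43,590.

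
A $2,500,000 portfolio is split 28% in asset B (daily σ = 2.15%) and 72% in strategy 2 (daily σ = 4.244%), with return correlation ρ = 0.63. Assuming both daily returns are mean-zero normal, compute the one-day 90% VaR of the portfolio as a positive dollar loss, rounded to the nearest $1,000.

$111,000

σ_p² = 0.28²·2.15² + 0.72²·4.244² + 2·0.63·0.28·0.72·2.15·4.244 = 12.0174 (%²).
σ_p = √12.0174 = 3.467%.
At 90%, z = 1.282.
VaR = 1.282 × 3.467% = 4.445%; on $2,500,000 that is $111,125.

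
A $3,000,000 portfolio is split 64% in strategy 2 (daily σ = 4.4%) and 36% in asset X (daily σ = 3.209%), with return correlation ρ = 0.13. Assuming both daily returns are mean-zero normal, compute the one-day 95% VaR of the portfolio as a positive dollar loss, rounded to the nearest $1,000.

$157,000

σ_p² = 0.64²·4.4² + 0.36²·3.209² + 2·0.13·0.64·0.36·4.4·3.209 = 10.1103 (%²).
σ_p = √10.1103 = 3.180%.
At 95%, z = 1.645.
VaR = 1.645 × 3.180% = 5.231%; on $3,000,000 that is $156,930.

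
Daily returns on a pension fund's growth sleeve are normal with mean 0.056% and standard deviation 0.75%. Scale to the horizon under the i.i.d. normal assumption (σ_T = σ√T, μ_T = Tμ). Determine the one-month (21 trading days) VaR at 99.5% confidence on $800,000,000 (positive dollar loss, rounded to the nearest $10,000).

$61,420,000

At 99.5%, z = 2.576.
σ_{21d} = 0.75% × √21 = 3.437%; μ_{21d} = 21 × 0.056% = 1.176%.
VaR = −(1.176%) + 2.576 × 3.437% = 7.678%.
On $800,000,000: 0.07678 × $800,000,000 = $61,424,000.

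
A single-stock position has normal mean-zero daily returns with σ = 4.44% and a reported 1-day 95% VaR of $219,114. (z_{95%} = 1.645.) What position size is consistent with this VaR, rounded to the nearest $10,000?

$3,000,000

VaR as a fraction of value: z·σ = 1.645 × 4.44% = 7.3038%.
Position = $219,114 / 0.073038 = $3,000,000.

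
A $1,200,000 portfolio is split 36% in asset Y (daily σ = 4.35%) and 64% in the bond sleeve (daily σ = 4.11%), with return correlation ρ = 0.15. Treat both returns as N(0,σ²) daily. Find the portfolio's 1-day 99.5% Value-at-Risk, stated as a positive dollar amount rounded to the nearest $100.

σ_p² = 0.36²·4.35² + 0.64²·4.11² + 2·0.15·0.36·0.64·4.35·4.11 = 10.6071 (%²).
σ_p = √10.6071 = 3.257%.
At 99.5%, z = 2.576.
VaR = 2.576 × 3.257% = 8.390%; on $1,200,000 that is $100,680.

$100,700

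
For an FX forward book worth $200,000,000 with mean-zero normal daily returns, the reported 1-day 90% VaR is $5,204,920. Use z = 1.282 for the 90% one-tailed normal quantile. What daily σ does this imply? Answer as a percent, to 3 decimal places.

VaR as a fraction: $5,204,920 / $200,000,000 = 2.602%.
σ = VaR / z = 2.602% / 1.282 = 2.030%.

2.030%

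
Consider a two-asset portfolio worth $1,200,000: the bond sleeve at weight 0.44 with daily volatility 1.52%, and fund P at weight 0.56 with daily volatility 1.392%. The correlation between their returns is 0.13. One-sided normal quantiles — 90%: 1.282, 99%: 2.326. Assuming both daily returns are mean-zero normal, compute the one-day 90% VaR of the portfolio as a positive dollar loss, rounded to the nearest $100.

σ_p² = 0.44²·1.52² + 0.56²·1.392² + 2·0.13·0.44·0.56·1.52·1.392 = 1.1905 (%²).
σ_p = √1.1905 = 1.091%.
VaR = 1.282 × 1.091% = 1.399%; on $1,200,000 that is $16,788.

$16,800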